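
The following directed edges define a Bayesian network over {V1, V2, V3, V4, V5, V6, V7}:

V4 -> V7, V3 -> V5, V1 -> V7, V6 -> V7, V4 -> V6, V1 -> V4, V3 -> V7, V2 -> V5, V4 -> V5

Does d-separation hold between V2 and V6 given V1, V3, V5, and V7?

No

6 paths connect V2 and V6; each must be blocked for d-separation to hold:
  1. V2 → V5 ← V3 → V7 ← V1 → V4 → V6 — V5:collider[open]; V3:fork[blocks]; V7:collider[open]; V1:fork[blocks]; V4:chain[open] ⇒ blocked
  2. V2 → V5 ← V3 → V7 ← V6 — V5:collider[open]; V3:fork[blocks]; V7:collider[open] ⇒ blocked
  3. V2 → V5 ← V3 → V7 ← V4 → V6 — V5:collider[open]; V3:fork[blocks]; V7:collider[open]; V4:fork[open] ⇒ blocked
  4. V2 → V5 ← V4 → V7 ← V6 — V5:collider[open]; V4:fork[open]; V7:collider[open] ⇒ active
  5. V2 → V5 ← V4 ← V1 → V7 ← V6 — V5:collider[open]; V4:chain[open]; V1:fork[blocks]; V7:collider[open] ⇒ blocked
  6. V2 → V5 ← V4 → V6 — V5:collider[open]; V4:fork[open] ⇒ active
At least one path is unblocked, so d-separation fails.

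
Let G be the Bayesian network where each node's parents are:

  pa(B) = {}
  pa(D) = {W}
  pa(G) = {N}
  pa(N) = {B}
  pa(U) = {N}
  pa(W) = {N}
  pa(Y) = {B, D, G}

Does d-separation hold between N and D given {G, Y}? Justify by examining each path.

No — N and D are not d-separated given {G, Y}.

There are 3 undirected paths between N and D; checking each against the conditioning set {G, Y}:
Path 1: N → G → Y ← D
  G is a chain here and G is conditioned on, so the path is blocked at G.
Path 2: N → W → D
  W is a chain and W is not conditioned on — no node blocks this path, so it is active.
Path 3: N ← B → Y ← D
  B is a fork and B is not conditioned on; Y is a collider and Y is conditioned on, which opens it — no node blocks this path, so it is active.
Because an active path exists, N and D are not d-separated.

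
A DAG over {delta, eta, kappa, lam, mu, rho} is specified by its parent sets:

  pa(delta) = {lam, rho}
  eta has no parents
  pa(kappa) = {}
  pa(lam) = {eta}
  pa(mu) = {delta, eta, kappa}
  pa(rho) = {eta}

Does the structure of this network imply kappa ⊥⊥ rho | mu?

No — kappa and rho are not d-separated given {mu}.

Enumerating the 4 paths from kappa to rho and testing each for blocking by {mu}:
  1. kappa → mu ← delta ← rho — mu:collider[open]; delta:chain[open] ⇒ active
  2. kappa → mu ← delta ← lam ← eta → rho — mu:collider[open]; delta:chain[open]; lam:chain[open]; eta:fork[open] ⇒ active
  3. kappa → mu ← eta → rho — mu:collider[open]; eta:fork[open] ⇒ active
  4. kappa → mu ← eta → lam → delta ← rho — mu:collider[open]; eta:fork[open]; lam:chain[open]; delta:collider[open] ⇒ active
Since the path kappa → mu ← delta ← rho is active, kappa and rho are not d-separated given {mu}.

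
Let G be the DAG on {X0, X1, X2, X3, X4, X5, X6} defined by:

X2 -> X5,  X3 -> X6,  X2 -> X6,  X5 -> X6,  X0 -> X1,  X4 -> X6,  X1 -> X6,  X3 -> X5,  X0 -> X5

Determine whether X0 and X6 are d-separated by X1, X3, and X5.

Enumerating the 4 paths from X0 to X6 and testing each for blocking by {X1, X3, X5}:
Path 1: X0 → X5 ← X3 → X6
  X3 is a fork here and X3 is conditioned on, so the path is blocked at X3.
Path 2: X0 → X5 → X6
  X5 is a chain here and X5 is conditioned on, so the path is blocked at X5.
Path 3: X0 → X5 ← X2 → X6
  X5 is a collider and X5 is conditioned on, which opens it; X2 is a fork and X2 is not conditioned on — no node blocks this path, so it is active.
Path 4: X0 → X1 → X6
  X1 is a chain here and X1 is conditioned on, so the path is blocked at X1.
At least one path is unblocked, so d-separation fails.

No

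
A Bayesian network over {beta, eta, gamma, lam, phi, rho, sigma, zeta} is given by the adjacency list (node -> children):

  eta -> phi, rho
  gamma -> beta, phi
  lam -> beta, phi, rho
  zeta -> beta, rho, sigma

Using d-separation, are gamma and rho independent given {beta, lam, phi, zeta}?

No

There are 6 undirected paths between gamma and rho; checking each against the conditioning set {beta, lam, phi, zeta}:
Path 1: gamma → beta ← zeta → rho
  zeta is a fork here and zeta is conditioned on, so the path is blocked at zeta.
Path 2: gamma → beta ← lam → phi ← eta → rho
  lam is a fork here and lam is conditioned on, so the path is blocked at lam.
Path 3: gamma → beta ← lam → rho
  lam is a fork here and lam is conditioned on, so the path is blocked at lam.
Path 4: gamma → phi ← eta → rho
  phi is a collider and phi is conditioned on, which opens it; eta is a fork and eta is not conditioned on — no node blocks this path, so it is active.
Path 5: gamma → phi ← lam → beta ← zeta → rho
  lam is a fork here and lam is conditioned on, so the path is blocked at lam.
Path 6: gamma → phi ← lam → rho
  lam is a fork here and lam is conditioned on, so the path is blocked at lam.
Because an active path exists, gamma and rho are not d-separated.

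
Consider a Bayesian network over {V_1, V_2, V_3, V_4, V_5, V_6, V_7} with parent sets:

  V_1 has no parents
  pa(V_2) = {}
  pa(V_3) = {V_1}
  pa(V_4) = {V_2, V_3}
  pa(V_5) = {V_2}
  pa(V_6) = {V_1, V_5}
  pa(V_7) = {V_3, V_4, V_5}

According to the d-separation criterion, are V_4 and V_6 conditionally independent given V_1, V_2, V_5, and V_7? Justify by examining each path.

Enumerating the 6 paths from V_4 to V_6 and testing each for blocking by {V_1, V_2, V_5, V_7}:
Path 1: V_4 ← V_2 → V_5 → V_7 ← V_3 ← V_1 → V_6
  V_2 is a fork here and V_2 is conditioned on, so the path is blocked at V_2.
Path 2: V_4 ← V_2 → V_5 → V_6
  V_2 is a fork here and V_2 is conditioned on, so the path is blocked at V_2.
Path 3: V_4 → V_7 ← V_5 → V_6
  V_5 is a fork here and V_5 is conditioned on, so the path is blocked at V_5.
Path 4: V_4 → V_7 ← V_3 ← V_1 → V_6
  V_1 is a fork here and V_1 is conditioned on, so the path is blocked at V_1.
Path 5: V_4 ← V_3 → V_7 ← V_5 → V_6
  V_5 is a fork here and V_5 is conditioned on, so the path is blocked at V_5.
Path 6: V_4 ← V_3 ← V_1 → V_6
  V_1 is a fork here and V_1 is conditioned on, so the path is blocked at V_1.
Every path is blocked, so V_4 and V_6 are d-separated given {V_1, V_2, V_5, V_7}.

Yes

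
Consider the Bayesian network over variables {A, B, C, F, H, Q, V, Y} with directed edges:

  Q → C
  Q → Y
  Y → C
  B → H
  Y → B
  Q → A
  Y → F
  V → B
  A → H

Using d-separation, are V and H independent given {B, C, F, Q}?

Enumerating the 3 paths from V to H and testing each for blocking by {B, C, F, Q}:
  1. V → B → H — B:chain[blocks] ⇒ blocked
  2. V → B ← Y ← Q → A → H — B:collider[open]; Y:chain[open]; Q:fork[blocks]; A:chain[open] ⇒ blocked
  3. V → B ← Y → C ← Q → A → H — B:collider[open]; Y:fork[open]; C:collider[open]; Q:fork[blocks]; A:chain[open] ⇒ blocked
Since every path is blocked, d-separation holds.

Yes — V and H are d-separated given {B, C, F, Q}.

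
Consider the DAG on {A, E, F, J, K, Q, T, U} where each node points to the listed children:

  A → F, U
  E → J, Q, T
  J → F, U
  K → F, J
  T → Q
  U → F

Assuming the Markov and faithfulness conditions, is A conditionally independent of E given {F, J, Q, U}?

No

There are 6 undirected paths between A and E; checking each against the conditioning set {F, J, Q, U}:
Path 1: A → F ← K → J ← E
  F is a collider and F is conditioned on, which opens it; K is a fork and K is not conditioned on; J is a collider and J is conditioned on, which opens it — no node blocks this path, so it is active.
Path 2: A → F ← J ← E
  J is a chain here and J is conditioned on, so the path is blocked at J.
Path 3: A → F ← U ← J ← E
  U is a chain here and U is conditioned on, so the path is blocked at U.
Path 4: A → U ← J ← E
  J is a chain here and J is conditioned on, so the path is blocked at J.
Path 5: A → U → F ← K → J ← E
  U is a chain here and U is conditioned on, so the path is blocked at U.
Path 6: A → U → F ← J ← E
  U is a chain here and U is conditioned on, so the path is blocked at U.
Since the path A → F ← K → J ← E is active, A and E are not d-separated given {F, J, Q, U}.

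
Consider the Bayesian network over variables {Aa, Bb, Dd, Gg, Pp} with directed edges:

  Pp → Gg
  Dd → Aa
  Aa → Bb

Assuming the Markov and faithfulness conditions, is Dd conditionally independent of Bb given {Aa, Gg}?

Yes

The only undirected path from Dd to Bb is:
Path 1: Dd → Aa → Bb
  Aa is a chain here and Aa is conditioned on, so the path is blocked at Aa.
Every path is blocked, so Dd and Bb are d-separated given {Aa, Gg}.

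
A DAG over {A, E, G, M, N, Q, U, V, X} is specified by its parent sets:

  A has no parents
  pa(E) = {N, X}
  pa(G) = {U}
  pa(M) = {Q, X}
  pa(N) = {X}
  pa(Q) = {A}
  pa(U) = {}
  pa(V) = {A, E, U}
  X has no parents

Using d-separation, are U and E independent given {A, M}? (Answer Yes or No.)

Yes

Enumerating the 3 paths from U to E and testing each for blocking by {A, M}:
  1. U → V ← E — V:collider[blocks] ⇒ blocked
  2. U → V ← A → Q → M ← X → E — V:collider[blocks]; A:fork[blocks]; Q:chain[open]; M:collider[open]; X:fork[open] ⇒ blocked
  3. U → V ← A → Q → M ← X → N → E — V:collider[blocks]; A:fork[blocks]; Q:chain[open]; M:collider[open]; X:fork[open]; N:chain[open] ⇒ blocked
Since every path is blocked, d-separation holds.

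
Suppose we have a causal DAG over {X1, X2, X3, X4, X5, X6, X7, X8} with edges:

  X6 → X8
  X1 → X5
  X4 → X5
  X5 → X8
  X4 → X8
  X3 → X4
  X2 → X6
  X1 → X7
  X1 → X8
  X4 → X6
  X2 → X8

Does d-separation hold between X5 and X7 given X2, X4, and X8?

No — X5 and X7 are not d-separated given {X2, X4, X8}.

Enumerating the 5 paths from X5 to X7 and testing each for blocking by {X2, X4, X8}:
Path 1: X5 ← X1 → X7
  X1 is a fork and X1 is not conditioned on — no node blocks this path, so it is active.
Path 2: X5 → X8 ← X1 → X7
  X8 is a collider and X8 is conditioned on, which opens it; X1 is a fork and X1 is not conditioned on — no node blocks this path, so it is active.
Path 3: X5 ← X4 → X8 ← X1 → X7
  X4 is a fork here and X4 is conditioned on, so the path is blocked at X4.
Path 4: X5 ← X4 → X6 → X8 ← X1 → X7
  X4 is a fork here and X4 is conditioned on, so the path is blocked at X4.
Path 5: X5 ← X4 → X6 ← X2 → X8 ← X1 → X7
  X4 is a fork here and X4 is conditioned on, so the path is blocked at X4.
Since the path X5 ← X1 → X7 is active, X5 and X7 are not d-separated given {X2, X4, X8}.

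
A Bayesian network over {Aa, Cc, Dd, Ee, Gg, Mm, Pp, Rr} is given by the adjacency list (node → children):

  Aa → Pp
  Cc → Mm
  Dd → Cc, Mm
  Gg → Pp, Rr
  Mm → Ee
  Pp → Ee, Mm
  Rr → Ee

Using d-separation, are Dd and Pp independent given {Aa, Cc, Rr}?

Yes

Enumerating the 6 paths from Dd to Pp and testing each for blocking by {Aa, Cc, Rr}:
Path 1: Dd → Cc → Mm ← Pp
  Cc is a chain here and Cc is conditioned on, so the path is blocked at Cc.
Path 2: Dd → Cc → Mm → Ee ← Pp
  Cc is a chain here and Cc is conditioned on, so the path is blocked at Cc.
Path 3: Dd → Cc → Mm → Ee ← Rr ← Gg → Pp
  Cc is a chain here and Cc is conditioned on, so the path is blocked at Cc.
Path 4: Dd → Mm ← Pp
  Mm is a collider here and neither Mm nor any of its descendants is conditioned on, so the collider stays closed — the path is blocked at Mm.
Path 5: Dd → Mm → Ee ← Pp
  Ee is a collider here and neither Ee nor any of its descendants is conditioned on, so the collider stays closed — the path is blocked at Ee.
Path 6: Dd → Mm → Ee ← Rr ← Gg → Pp
  Ee is a collider here and neither Ee nor any of its descendants is conditioned on, so the collider stays closed — the path is blocked at Ee.
Every path is blocked, so Dd and Pp are d-separated given {Aa, Cc, Rr}.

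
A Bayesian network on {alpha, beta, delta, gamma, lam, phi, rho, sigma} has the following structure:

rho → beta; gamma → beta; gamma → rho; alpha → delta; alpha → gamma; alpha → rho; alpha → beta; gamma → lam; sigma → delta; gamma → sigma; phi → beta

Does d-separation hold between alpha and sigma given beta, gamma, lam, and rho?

6 paths connect alpha and sigma; each must be blocked for d-separation to hold:
Path 1: alpha → rho ← gamma → sigma
  gamma is a fork here and gamma is conditioned on, so the path is blocked at gamma.
Path 2: alpha → rho → beta ← gamma → sigma
  rho is a chain here and rho is conditioned on, so the path is blocked at rho.
Path 3: alpha → gamma → sigma
  gamma is a chain here and gamma is conditioned on, so the path is blocked at gamma.
Path 4: alpha → delta ← sigma
  delta is a collider here and neither delta nor any of its descendants is conditioned on, so the collider stays closed — the path is blocked at delta.
Path 5: alpha → beta ← rho ← gamma → sigma
  rho is a chain here and rho is conditioned on, so the path is blocked at rho.
Path 6: alpha → beta ← gamma → sigma
  gamma is a fork here and gamma is conditioned on, so the path is blocked at gamma.
Since every path is blocked, d-separation holds.

Yes — alpha and sigma are d-separated given {beta, gamma, lam, rho}.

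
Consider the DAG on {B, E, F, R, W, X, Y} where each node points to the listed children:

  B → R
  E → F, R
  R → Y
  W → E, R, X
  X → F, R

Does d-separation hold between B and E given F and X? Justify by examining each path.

Enumerating the 5 paths from B to E and testing each for blocking by {F, X}:
  1. B → R ← E — R:collider[blocks] ⇒ blocked
  2. B → R ← X → F ← E — R:collider[blocks]; X:fork[blocks]; F:collider[open] ⇒ blocked
  3. B → R ← X ← W → E — R:collider[blocks]; X:chain[blocks]; W:fork[open] ⇒ blocked
  4. B → R ← W → E — R:collider[blocks]; W:fork[open] ⇒ blocked
  5. B → R ← W → X → F ← E — R:collider[blocks]; W:fork[open]; X:chain[blocks]; F:collider[open] ⇒ blocked
All paths are blocked; B ⊥ E | {F, X} holds.

Yes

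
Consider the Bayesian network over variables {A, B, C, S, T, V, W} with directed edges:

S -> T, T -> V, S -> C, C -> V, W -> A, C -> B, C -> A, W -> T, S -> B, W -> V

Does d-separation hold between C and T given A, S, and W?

6 paths connect C and T; each must be blocked for d-separation to hold:
Path 1: C ← S → T
  S is a fork here and S is conditioned on, so the path is blocked at S.
Path 2: C → B ← S → T
  B is a collider here and neither B nor any of its descendants is conditioned on, so the collider stays closed — the path is blocked at B.
Path 3: C → V ← T
  V is a collider here and neither V nor any of its descendants is conditioned on, so the collider stays closed — the path is blocked at V.
Path 4: C → V ← W → T
  V is a collider here and neither V nor any of its descendants is conditioned on, so the collider stays closed — the path is blocked at V.
Path 5: C → A ← W → T
  W is a fork here and W is conditioned on, so the path is blocked at W.
Path 6: C → A ← W → V ← T
  W is a fork here and W is conditioned on, so the path is blocked at W.
Since every path is blocked, d-separation holds.

Yes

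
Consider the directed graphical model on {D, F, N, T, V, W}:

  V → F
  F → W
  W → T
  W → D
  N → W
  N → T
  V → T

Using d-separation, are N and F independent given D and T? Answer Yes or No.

No

We examine all 4 paths between N and F:
  1. N → W ← F — W:collider[open] ⇒ active
  2. N → W → T ← V → F — W:chain[open]; T:collider[open]; V:fork[open] ⇒ active
  3. N → T ← W ← F — T:collider[open]; W:chain[open] ⇒ active
  4. N → T ← V → F — T:collider[open]; V:fork[open] ⇒ active
Because an active path exists, N and F are not d-separated.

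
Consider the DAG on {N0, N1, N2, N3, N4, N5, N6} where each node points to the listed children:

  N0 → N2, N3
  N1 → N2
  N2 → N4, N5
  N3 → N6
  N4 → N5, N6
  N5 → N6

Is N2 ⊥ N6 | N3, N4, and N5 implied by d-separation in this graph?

Yes — N2 and N6 are d-separated given {N3, N4, N5}.

Enumerating the 5 paths from N2 to N6 and testing each for blocking by {N3, N4, N5}:
Path 1: N2 → N5 → N6
  N5 is a chain here and N5 is conditioned on, so the path is blocked at N5.
Path 2: N2 → N5 ← N4 → N6
  N4 is a fork here and N4 is conditioned on, so the path is blocked at N4.
Path 3: N2 ← N0 → N3 → N6
  N3 is a chain here and N3 is conditioned on, so the path is blocked at N3.
Path 4: N2 → N4 → N5 → N6
  N4 is a chain here and N4 is conditioned on, so the path is blocked at N4.
Path 5: N2 → N4 → N6
  N4 is a chain here and N4 is conditioned on, so the path is blocked at N4.
Since every path is blocked, d-separation holds.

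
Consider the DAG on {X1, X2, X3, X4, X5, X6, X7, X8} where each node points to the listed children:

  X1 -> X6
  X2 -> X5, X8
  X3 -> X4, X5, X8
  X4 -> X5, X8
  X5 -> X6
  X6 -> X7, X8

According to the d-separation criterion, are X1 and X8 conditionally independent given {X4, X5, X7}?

No

There are 6 undirected paths between X1 and X8; checking each against the conditioning set {X4, X5, X7}:
Path 1: X1 → X6 → X8
  X6 is a chain and X6 is not conditioned on — no node blocks this path, so it is active.
Path 2: X1 → X6 ← X5 ← X2 → X8
  X5 is a chain here and X5 is conditioned on, so the path is blocked at X5.
Path 3: X1 → X6 ← X5 ← X4 → X8
  X5 is a chain here and X5 is conditioned on, so the path is blocked at X5.
Path 4: X1 → X6 ← X5 ← X4 ← X3 → X8
  X5 is a chain here and X5 is conditioned on, so the path is blocked at X5.
Path 5: X1 → X6 ← X5 ← X3 → X8
  X5 is a chain here and X5 is conditioned on, so the path is blocked at X5.
Path 6: X1 → X6 ← X5 ← X3 → X4 → X8
  X5 is a chain here and X5 is conditioned on, so the path is blocked at X5.
At least one path is unblocked, so d-separation fails.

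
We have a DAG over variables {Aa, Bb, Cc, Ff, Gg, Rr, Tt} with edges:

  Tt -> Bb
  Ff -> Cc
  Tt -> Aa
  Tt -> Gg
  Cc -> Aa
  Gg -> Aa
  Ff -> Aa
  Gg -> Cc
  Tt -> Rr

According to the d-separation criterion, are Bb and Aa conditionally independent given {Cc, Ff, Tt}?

We examine all 4 paths between Bb and Aa:
Path 1: Bb ← Tt → Aa
  Tt is a fork here and Tt is conditioned on, so the path is blocked at Tt.
Path 2: Bb ← Tt → Gg → Cc ← Ff → Aa
  Tt is a fork here and Tt is conditioned on, so the path is blocked at Tt.
Path 3: Bb ← Tt → Gg → Cc → Aa
  Tt is a fork here and Tt is conditioned on, so the path is blocked at Tt.
Path 4: Bb ← Tt → Gg → Aa
  Tt is a fork here and Tt is conditioned on, so the path is blocked at Tt.
Every path is blocked, so Bb and Aa are d-separated given {Cc, Ff, Tt}.

Yes — Bb and Aa are d-separated given {Cc, Ff, Tt}.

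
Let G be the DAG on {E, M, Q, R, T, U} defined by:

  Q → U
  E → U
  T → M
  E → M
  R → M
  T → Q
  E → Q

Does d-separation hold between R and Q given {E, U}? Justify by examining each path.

Yes

There are 3 undirected paths between R and Q; checking each against the conditioning set {E, U}:
Path 1: R → M ← T → Q
  M is a collider here and neither M nor any of its descendants is conditioned on, so the collider stays closed — the path is blocked at M.
Path 2: R → M ← E → U ← Q
  M is a collider here and neither M nor any of its descendants is conditioned on, so the collider stays closed — the path is blocked at M.
Path 3: R → M ← E → Q
  M is a collider here and neither M nor any of its descendants is conditioned on, so the collider stays closed — the path is blocked at M.
Since every path is blocked, d-separation holds.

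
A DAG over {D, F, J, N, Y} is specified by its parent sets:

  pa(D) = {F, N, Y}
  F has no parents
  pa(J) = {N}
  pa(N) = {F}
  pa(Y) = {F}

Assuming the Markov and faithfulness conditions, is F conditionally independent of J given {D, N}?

Yes — F and J are d-separated given {D, N}.

There are 3 undirected paths between F and J; checking each against the conditioning set {D, N}:
  1. F → N → J — N:chain[blocks] ⇒ blocked
  2. F → D ← N → J — D:collider[open]; N:fork[blocks] ⇒ blocked
  3. F → Y → D ← N → J — Y:chain[open]; D:collider[open]; N:fork[blocks] ⇒ blocked
Since every path is blocked, d-separation holds.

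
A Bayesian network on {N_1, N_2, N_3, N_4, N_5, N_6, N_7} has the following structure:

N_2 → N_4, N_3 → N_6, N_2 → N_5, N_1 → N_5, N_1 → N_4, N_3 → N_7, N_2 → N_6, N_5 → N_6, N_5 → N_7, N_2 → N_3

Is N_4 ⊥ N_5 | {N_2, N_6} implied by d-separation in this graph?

There are 6 undirected paths between N_4 and N_5; checking each against the conditioning set {N_2, N_6}:
  1. N_4 ← N_2 → N_6 ← N_3 → N_7 ← N_5 — N_2:fork[blocks]; N_6:collider[open]; N_3:fork[open]; N_7:collider[blocks] ⇒ blocked
  2. N_4 ← N_2 → N_6 ← N_5 — N_2:fork[blocks]; N_6:collider[open] ⇒ blocked
  3. N_4 ← N_2 → N_3 → N_6 ← N_5 — N_2:fork[blocks]; N_3:chain[open]; N_6:collider[open] ⇒ blocked
  4. N_4 ← N_2 → N_3 → N_7 ← N_5 — N_2:fork[blocks]; N_3:chain[open]; N_7:collider[blocks] ⇒ blocked
  5. N_4 ← N_2 → N_5 — N_2:fork[blocks] ⇒ blocked
  6. N_4 ← N_1 → N_5 — N_1:fork[open] ⇒ active
At least one path is unblocked, so d-separation fails.

No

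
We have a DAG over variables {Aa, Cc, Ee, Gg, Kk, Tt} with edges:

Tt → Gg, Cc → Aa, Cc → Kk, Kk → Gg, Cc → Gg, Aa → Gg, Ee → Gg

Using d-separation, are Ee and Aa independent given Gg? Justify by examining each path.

We examine all 3 paths between Ee and Aa:
  1. Ee → Gg ← Aa — Gg:collider[open] ⇒ active
  2. Ee → Gg ← Kk ← Cc → Aa — Gg:collider[open]; Kk:chain[open]; Cc:fork[open] ⇒ active
  3. Ee → Gg ← Cc → Aa — Gg:collider[open]; Cc:fork[open] ⇒ active
Since the path Ee → Gg ← Aa is active, Ee and Aa are not d-separated given {Gg}.

No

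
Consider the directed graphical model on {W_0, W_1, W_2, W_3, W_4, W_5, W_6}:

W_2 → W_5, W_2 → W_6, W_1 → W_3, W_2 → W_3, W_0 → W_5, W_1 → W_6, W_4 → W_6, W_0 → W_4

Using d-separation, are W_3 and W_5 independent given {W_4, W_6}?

No

There are 4 undirected paths between W_3 and W_5; checking each against the conditioning set {W_4, W_6}:
  1. W_3 ← W_1 → W_6 ← W_4 ← W_0 → W_5 — W_1:fork[open]; W_6:collider[open]; W_4:chain[blocks]; W_0:fork[open] ⇒ blocked
  2. W_3 ← W_1 → W_6 ← W_2 → W_5 — W_1:fork[open]; W_6:collider[open]; W_2:fork[open] ⇒ active
  3. W_3 ← W_2 → W_5 — W_2:fork[open] ⇒ active
  4. W_3 ← W_2 → W_6 ← W_4 ← W_0 → W_5 — W_2:fork[open]; W_6:collider[open]; W_4:chain[blocks]; W_0:fork[open] ⇒ blocked
At least one path is unblocked, so d-separation fails.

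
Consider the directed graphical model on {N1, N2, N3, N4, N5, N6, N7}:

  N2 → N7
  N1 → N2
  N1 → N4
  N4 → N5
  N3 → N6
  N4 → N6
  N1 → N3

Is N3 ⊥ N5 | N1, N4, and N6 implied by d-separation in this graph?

Yes

Enumerating the 2 paths from N3 to N5 and testing each for blocking by {N1, N4, N6}:
Path 1: N3 ← N1 → N4 → N5
  N1 is a fork here and N1 is conditioned on, so the path is blocked at N1.
Path 2: N3 → N6 ← N4 → N5
  N4 is a fork here and N4 is conditioned on, so the path is blocked at N4.
All paths are blocked; N3 ⊥ N5 | {N1, N4, N6} holds.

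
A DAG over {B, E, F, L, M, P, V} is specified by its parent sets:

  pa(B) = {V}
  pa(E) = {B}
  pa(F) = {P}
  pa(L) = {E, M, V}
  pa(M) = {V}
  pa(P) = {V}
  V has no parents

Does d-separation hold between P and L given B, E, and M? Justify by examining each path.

There are 3 undirected paths between P and L; checking each against the conditioning set {B, E, M}:
Path 1: P ← V → M → L
  M is a chain here and M is conditioned on, so the path is blocked at M.
Path 2: P ← V → L
  V is a fork and V is not conditioned on — no node blocks this path, so it is active.
Path 3: P ← V → B → E → L
  B is a chain here and B is conditioned on, so the path is blocked at B.
Since the path P ← V → L is active, P and L are not d-separated given {B, E, M}.

No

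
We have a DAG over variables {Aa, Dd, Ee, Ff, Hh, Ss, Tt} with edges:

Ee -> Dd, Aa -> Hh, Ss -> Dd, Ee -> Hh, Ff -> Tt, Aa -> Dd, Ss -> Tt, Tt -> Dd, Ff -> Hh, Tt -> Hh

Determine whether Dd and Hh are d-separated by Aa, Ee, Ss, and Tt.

Yes — Dd and Hh are d-separated given {Aa, Ee, Ss, Tt}.

6 paths connect Dd and Hh; each must be blocked for d-separation to hold:
  1. Dd ← Ee → Hh — Ee:fork[blocks] ⇒ blocked
  2. Dd ← Ss → Tt → Hh — Ss:fork[blocks]; Tt:chain[blocks] ⇒ blocked
  3. Dd ← Ss → Tt ← Ff → Hh — Ss:fork[blocks]; Tt:collider[open]; Ff:fork[open] ⇒ blocked
  4. Dd ← Aa → Hh — Aa:fork[blocks] ⇒ blocked
  5. Dd ← Tt → Hh — Tt:fork[blocks] ⇒ blocked
  6. Dd ← Tt ← Ff → Hh — Tt:chain[blocks]; Ff:fork[open] ⇒ blocked
Since every path is blocked, d-separation holds.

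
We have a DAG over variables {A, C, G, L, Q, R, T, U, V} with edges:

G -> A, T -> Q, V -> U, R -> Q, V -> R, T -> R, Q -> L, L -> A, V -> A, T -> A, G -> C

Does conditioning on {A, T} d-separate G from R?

We examine all 5 paths between G and R:
Path 1: G → A ← L ← Q ← R
  A is a collider and A is conditioned on, which opens it; L is a chain and L is not conditioned on; Q is a chain and Q is not conditioned on — no node blocks this path, so it is active.
Path 2: G → A ← L ← Q ← T → R
  T is a fork here and T is conditioned on, so the path is blocked at T.
Path 3: G → A ← V → R
  A is a collider and A is conditioned on, which opens it; V is a fork and V is not conditioned on — no node blocks this path, so it is active.
Path 4: G → A ← T → Q ← R
  T is a fork here and T is conditioned on, so the path is blocked at T.
Path 5: G → A ← T → R
  T is a fork here and T is conditioned on, so the path is blocked at T.
Since the path G → A ← L ← Q ← R is active, G and R are not d-separated given {A, T}.

No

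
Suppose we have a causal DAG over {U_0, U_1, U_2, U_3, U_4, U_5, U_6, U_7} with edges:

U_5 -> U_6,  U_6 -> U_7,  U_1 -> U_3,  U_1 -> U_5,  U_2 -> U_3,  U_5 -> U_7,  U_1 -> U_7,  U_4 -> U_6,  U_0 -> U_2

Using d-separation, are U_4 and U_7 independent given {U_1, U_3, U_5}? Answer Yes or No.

There are 3 undirected paths between U_4 and U_7; checking each against the conditioning set {U_1, U_3, U_5}:
Path 1: U_4 → U_6 → U_7
  U_6 is a chain and U_6 is not conditioned on — no node blocks this path, so it is active.
Path 2: U_4 → U_6 ← U_5 ← U_1 → U_7
  U_6 is a collider here and neither U_6 nor any of its descendants is conditioned on, so the collider stays closed — the path is blocked at U_6.
Path 3: U_4 → U_6 ← U_5 → U_7
  U_6 is a collider here and neither U_6 nor any of its descendants is conditioned on, so the collider stays closed — the path is blocked at U_6.
Because an active path exists, U_4 and U_7 are not d-separated.

No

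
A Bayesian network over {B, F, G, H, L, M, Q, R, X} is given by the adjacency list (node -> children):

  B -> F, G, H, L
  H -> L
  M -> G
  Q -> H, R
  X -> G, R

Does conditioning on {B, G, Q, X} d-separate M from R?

Yes

3 paths connect M and R; each must be blocked for d-separation to hold:
Path 1: M → G ← X → R
  X is a fork here and X is conditioned on, so the path is blocked at X.
Path 2: M → G ← B → L ← H ← Q → R
  B is a fork here and B is conditioned on, so the path is blocked at B.
Path 3: M → G ← B → H ← Q → R
  B is a fork here and B is conditioned on, so the path is blocked at B.
Since every path is blocked, d-separation holds.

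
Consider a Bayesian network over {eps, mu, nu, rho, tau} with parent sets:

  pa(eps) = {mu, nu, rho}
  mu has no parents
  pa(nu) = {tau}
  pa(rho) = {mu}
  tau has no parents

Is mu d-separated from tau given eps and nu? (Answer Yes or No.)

Yes — mu and tau are d-separated given {eps, nu}.

There are 2 undirected paths between mu and tau; checking each against the conditioning set {eps, nu}:
  1. mu → rho → eps ← nu ← tau — rho:chain[open]; eps:collider[open]; nu:chain[blocks] ⇒ blocked
  2. mu → eps ← nu ← tau — eps:collider[open]; nu:chain[blocks] ⇒ blocked
All paths are blocked; mu ⊥ tau | {eps, nu} holds.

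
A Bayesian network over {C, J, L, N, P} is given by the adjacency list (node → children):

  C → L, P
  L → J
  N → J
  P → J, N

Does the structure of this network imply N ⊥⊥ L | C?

Yes

We examine all 4 paths between N and L:
Path 1: N ← P ← C → L
  C is a fork here and C is conditioned on, so the path is blocked at C.
Path 2: N ← P → J ← L
  J is a collider here and neither J nor any of its descendants is conditioned on, so the collider stays closed — the path is blocked at J.
Path 3: N → J ← P ← C → L
  J is a collider here and neither J nor any of its descendants is conditioned on, so the collider stays closed — the path is blocked at J.
Path 4: N → J ← L
  J is a collider here and neither J nor any of its descendants is conditioned on, so the collider stays closed — the path is blocked at J.
All paths are blocked; N ⊥ L | {C} holds.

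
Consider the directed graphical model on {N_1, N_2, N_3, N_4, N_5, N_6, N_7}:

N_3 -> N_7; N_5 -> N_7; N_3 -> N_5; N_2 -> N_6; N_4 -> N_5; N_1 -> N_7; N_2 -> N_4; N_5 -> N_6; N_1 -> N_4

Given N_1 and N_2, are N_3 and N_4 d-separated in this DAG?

Yes — N_3 and N_4 are d-separated given {N_1, N_2}.

Enumerating the 6 paths from N_3 to N_4 and testing each for blocking by {N_1, N_2}:
  1. N_3 → N_7 ← N_1 → N_4 — N_7:collider[blocks]; N_1:fork[blocks] ⇒ blocked
  2. N_3 → N_7 ← N_5 ← N_4 — N_7:collider[blocks]; N_5:chain[open] ⇒ blocked
  3. N_3 → N_7 ← N_5 → N_6 ← N_2 → N_4 — N_7:collider[blocks]; N_5:fork[open]; N_6:collider[blocks]; N_2:fork[blocks] ⇒ blocked
  4. N_3 → N_5 ← N_4 — N_5:collider[blocks] ⇒ blocked
  5. N_3 → N_5 → N_6 ← N_2 → N_4 — N_5:chain[open]; N_6:collider[blocks]; N_2:fork[blocks] ⇒ blocked
  6. N_3 → N_5 → N_7 ← N_1 → N_4 — N_5:chain[open]; N_7:collider[blocks]; N_1:fork[blocks] ⇒ blocked
All paths are blocked; N_3 ⊥ N_4 | {N_1, N_2} holds.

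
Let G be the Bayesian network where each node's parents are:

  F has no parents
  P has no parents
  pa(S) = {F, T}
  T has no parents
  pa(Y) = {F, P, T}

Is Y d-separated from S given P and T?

Enumerating the 2 paths from Y to S and testing each for blocking by {P, T}:
  1. Y ← F → S — F:fork[open] ⇒ active
  2. Y ← T → S — T:fork[blocks] ⇒ blocked
Since the path Y ← F → S is active, Y and S are not d-separated given {P, T}.

No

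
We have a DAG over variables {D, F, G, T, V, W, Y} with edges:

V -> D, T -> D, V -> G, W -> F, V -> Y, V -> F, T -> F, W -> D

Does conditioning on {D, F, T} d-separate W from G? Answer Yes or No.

Enumerating the 4 paths from W to G and testing each for blocking by {D, F, T}:
  1. W → F ← V → G — F:collider[open]; V:fork[open] ⇒ active
  2. W → F ← T → D ← V → G — F:collider[open]; T:fork[blocks]; D:collider[open]; V:fork[open] ⇒ blocked
  3. W → D ← V → G — D:collider[open]; V:fork[open] ⇒ active
  4. W → D ← T → F ← V → G — D:collider[open]; T:fork[blocks]; F:collider[open]; V:fork[open] ⇒ blocked
Because an active path exists, W and G are not d-separated.

No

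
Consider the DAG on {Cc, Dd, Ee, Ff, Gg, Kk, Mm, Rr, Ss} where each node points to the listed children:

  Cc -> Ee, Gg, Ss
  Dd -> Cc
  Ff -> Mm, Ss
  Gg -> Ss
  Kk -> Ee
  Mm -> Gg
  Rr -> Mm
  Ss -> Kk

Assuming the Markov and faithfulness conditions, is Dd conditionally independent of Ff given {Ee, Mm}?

There are 6 undirected paths between Dd and Ff; checking each against the conditioning set {Ee, Mm}:
Path 1: Dd → Cc → Gg ← Mm ← Ff
  Mm is a chain here and Mm is conditioned on, so the path is blocked at Mm.
Path 2: Dd → Cc → Gg → Ss ← Ff
  Cc is a chain and Cc is not conditioned on; Gg is a chain and Gg is not conditioned on; Ss is a collider and its descendant Ee is conditioned on, which opens it — no node blocks this path, so it is active.
Path 3: Dd → Cc → Ee ← Kk ← Ss ← Gg ← Mm ← Ff
  Mm is a chain here and Mm is conditioned on, so the path is blocked at Mm.
Path 4: Dd → Cc → Ee ← Kk ← Ss ← Ff
  Cc is a chain and Cc is not conditioned on; Ee is a collider and Ee is conditioned on, which opens it; Kk is a chain and Kk is not conditioned on; Ss is a chain and Ss is not conditioned on — no node blocks this path, so it is active.
Path 5: Dd → Cc → Ss ← Gg ← Mm ← Ff
  Mm is a chain here and Mm is conditioned on, so the path is blocked at Mm.
Path 6: Dd → Cc → Ss ← Ff
  Cc is a chain and Cc is not conditioned on; Ss is a collider and its descendant Ee is conditioned on, which opens it — no node blocks this path, so it is active.
Because an active path exists, Dd and Ff are not d-separated.

No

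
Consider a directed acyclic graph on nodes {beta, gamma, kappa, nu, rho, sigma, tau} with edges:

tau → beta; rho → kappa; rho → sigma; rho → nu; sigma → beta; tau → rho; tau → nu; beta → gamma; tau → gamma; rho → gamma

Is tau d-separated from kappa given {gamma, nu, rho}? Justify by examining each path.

Enumerating the 6 paths from tau to kappa and testing each for blocking by {gamma, nu, rho}:
Path 1: tau → beta ← sigma ← rho → kappa
  rho is a fork here and rho is conditioned on, so the path is blocked at rho.
Path 2: tau → beta → gamma ← rho → kappa
  rho is a fork here and rho is conditioned on, so the path is blocked at rho.
Path 3: tau → rho → kappa
  rho is a chain here and rho is conditioned on, so the path is blocked at rho.
Path 4: tau → gamma ← beta ← sigma ← rho → kappa
  rho is a fork here and rho is conditioned on, so the path is blocked at rho.
Path 5: tau → gamma ← rho → kappa
  rho is a fork here and rho is conditioned on, so the path is blocked at rho.
Path 6: tau → nu ← rho → kappa
  rho is a fork here and rho is conditioned on, so the path is blocked at rho.
All paths are blocked; tau ⊥ kappa | {gamma, nu, rho} holds.

Yes — tau and kappa are d-separated given {gamma, nu, rho}.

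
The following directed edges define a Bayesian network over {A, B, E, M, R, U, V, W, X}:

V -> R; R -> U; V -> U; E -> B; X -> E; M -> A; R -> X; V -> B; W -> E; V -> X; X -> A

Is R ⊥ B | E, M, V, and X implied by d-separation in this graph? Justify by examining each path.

Enumerating the 6 paths from R to B and testing each for blocking by {E, M, V, X}:
  1. R ← V → B — V:fork[blocks] ⇒ blocked
  2. R ← V → X → E → B — V:fork[blocks]; X:chain[blocks]; E:chain[blocks] ⇒ blocked
  3. R → X → E → B — X:chain[blocks]; E:chain[blocks] ⇒ blocked
  4. R → X ← V → B — X:collider[open]; V:fork[blocks] ⇒ blocked
  5. R → U ← V → B — U:collider[blocks]; V:fork[blocks] ⇒ blocked
  6. R → U ← V → X → E → B — U:collider[blocks]; V:fork[blocks]; X:chain[blocks]; E:chain[blocks] ⇒ blocked
Every path is blocked, so R and B are d-separated given {E, M, V, X}.

Yes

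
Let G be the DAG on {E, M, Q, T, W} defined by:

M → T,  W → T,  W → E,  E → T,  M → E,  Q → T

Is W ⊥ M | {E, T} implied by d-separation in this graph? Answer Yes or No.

No

There are 4 undirected paths between W and M; checking each against the conditioning set {E, T}:
  1. W → E ← M — E:collider[open] ⇒ active
  2. W → E → T ← M — E:chain[blocks]; T:collider[open] ⇒ blocked
  3. W → T ← M — T:collider[open] ⇒ active
  4. W → T ← E ← M — T:collider[open]; E:chain[blocks] ⇒ blocked
At least one path is unblocked, so d-separation fails.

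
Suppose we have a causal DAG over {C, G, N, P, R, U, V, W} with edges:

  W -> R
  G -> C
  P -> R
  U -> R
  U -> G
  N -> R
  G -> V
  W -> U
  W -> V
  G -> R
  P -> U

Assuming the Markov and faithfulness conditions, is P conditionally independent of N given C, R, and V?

There are 6 undirected paths between P and N; checking each against the conditioning set {C, R, V}:
Path 1: P → R ← N
  R is a collider and R is conditioned on, which opens it — no node blocks this path, so it is active.
Path 2: P → U → R ← N
  U is a chain and U is not conditioned on; R is a collider and R is conditioned on, which opens it — no node blocks this path, so it is active.
Path 3: P → U → G → R ← N
  U is a chain and U is not conditioned on; G is a chain and G is not conditioned on; R is a collider and R is conditioned on, which opens it — no node blocks this path, so it is active.
Path 4: P → U → G → V ← W → R ← N
  U is a chain and U is not conditioned on; G is a chain and G is not conditioned on; V is a collider and V is conditioned on, which opens it; W is a fork and W is not conditioned on; R is a collider and R is conditioned on, which opens it — no node blocks this path, so it is active.
Path 5: P → U ← W → R ← N
  U is a collider and its descendant R is conditioned on, which opens it; W is a fork and W is not conditioned on; R is a collider and R is conditioned on, which opens it — no node blocks this path, so it is active.
Path 6: P → U ← W → V ← G → R ← N
  U is a collider and its descendant R is conditioned on, which opens it; W is a fork and W is not conditioned on; V is a collider and V is conditioned on, which opens it; G is a fork and G is not conditioned on; R is a collider and R is conditioned on, which opens it — no node blocks this path, so it is active.
At least one path is unblocked, so d-separation fails.

No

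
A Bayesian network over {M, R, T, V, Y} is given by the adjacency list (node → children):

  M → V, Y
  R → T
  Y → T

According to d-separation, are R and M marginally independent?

Only one path connects R and M:
  1. R → T ← Y ← M — T:collider[blocks]; Y:chain[open] ⇒ blocked
All paths are blocked; R ⊥ M | ∅ holds.

Yes — R and M are d-separated given ∅.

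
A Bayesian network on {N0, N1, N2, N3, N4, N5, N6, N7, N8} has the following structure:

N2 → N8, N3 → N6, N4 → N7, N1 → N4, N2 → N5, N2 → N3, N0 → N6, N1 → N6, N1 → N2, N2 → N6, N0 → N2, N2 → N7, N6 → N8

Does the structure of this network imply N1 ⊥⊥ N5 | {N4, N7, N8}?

We examine all 6 paths between N1 and N5:
  1. N1 → N2 → N5 — N2:chain[open] ⇒ active
  2. N1 → N4 → N7 ← N2 → N5 — N4:chain[blocks]; N7:collider[open]; N2:fork[open] ⇒ blocked
  3. N1 → N6 ← N0 → N2 → N5 — N6:collider[open]; N0:fork[open]; N2:chain[open] ⇒ active
  4. N1 → N6 → N8 ← N2 → N5 — N6:chain[open]; N8:collider[open]; N2:fork[open] ⇒ active
  5. N1 → N6 ← N2 → N5 — N6:collider[open]; N2:fork[open] ⇒ active
  6. N1 → N6 ← N3 ← N2 → N5 — N6:collider[open]; N3:chain[open]; N2:fork[open] ⇒ active
Because an active path exists, N1 and N5 are not d-separated.

No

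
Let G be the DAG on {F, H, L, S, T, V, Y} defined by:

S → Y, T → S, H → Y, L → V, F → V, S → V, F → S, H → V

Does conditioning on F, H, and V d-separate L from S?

We examine all 3 paths between L and S:
Path 1: L → V ← F → S
  F is a fork here and F is conditioned on, so the path is blocked at F.
Path 2: L → V ← S
  V is a collider and V is conditioned on, which opens it — no node blocks this path, so it is active.
Path 3: L → V ← H → Y ← S
  H is a fork here and H is conditioned on, so the path is blocked at H.
At least one path is unblocked, so d-separation fails.

No — L and S are not d-separated given {F, H, V}.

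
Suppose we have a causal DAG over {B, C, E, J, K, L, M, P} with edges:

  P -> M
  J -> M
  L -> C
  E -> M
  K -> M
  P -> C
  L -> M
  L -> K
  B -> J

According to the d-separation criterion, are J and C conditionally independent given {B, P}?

Yes — J and C are d-separated given {B, P}.

Enumerating the 3 paths from J to C and testing each for blocking by {B, P}:
  1. J → M ← P → C — M:collider[blocks]; P:fork[blocks] ⇒ blocked
  2. J → M ← L → C — M:collider[blocks]; L:fork[open] ⇒ blocked
  3. J → M ← K ← L → C — M:collider[blocks]; K:chain[open]; L:fork[open] ⇒ blocked
All paths are blocked; J ⊥ C | {B, P} holds.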